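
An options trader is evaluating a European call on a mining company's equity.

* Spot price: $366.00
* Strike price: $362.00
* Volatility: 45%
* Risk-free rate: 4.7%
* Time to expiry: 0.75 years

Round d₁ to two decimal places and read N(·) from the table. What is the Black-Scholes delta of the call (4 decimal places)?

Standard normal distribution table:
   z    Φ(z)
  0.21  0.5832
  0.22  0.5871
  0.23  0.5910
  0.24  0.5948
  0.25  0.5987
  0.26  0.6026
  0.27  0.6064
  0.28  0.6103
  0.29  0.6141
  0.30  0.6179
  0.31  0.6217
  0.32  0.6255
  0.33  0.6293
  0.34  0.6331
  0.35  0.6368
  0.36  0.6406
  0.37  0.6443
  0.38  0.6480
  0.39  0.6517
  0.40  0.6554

0.6217

σ√T = 0.45·√0.75 = 0.3897
d₁ = [ln(366/362) + (0.047 + ½·0.45²)·0.75] / (σ√T) = (0.0110 + 0.1112) / 0.3897 = 0.3135 which rounds to 0.31
N(d₁) = N(0.31) = 0.6217
Δ_call = N(d₁) = 0.6217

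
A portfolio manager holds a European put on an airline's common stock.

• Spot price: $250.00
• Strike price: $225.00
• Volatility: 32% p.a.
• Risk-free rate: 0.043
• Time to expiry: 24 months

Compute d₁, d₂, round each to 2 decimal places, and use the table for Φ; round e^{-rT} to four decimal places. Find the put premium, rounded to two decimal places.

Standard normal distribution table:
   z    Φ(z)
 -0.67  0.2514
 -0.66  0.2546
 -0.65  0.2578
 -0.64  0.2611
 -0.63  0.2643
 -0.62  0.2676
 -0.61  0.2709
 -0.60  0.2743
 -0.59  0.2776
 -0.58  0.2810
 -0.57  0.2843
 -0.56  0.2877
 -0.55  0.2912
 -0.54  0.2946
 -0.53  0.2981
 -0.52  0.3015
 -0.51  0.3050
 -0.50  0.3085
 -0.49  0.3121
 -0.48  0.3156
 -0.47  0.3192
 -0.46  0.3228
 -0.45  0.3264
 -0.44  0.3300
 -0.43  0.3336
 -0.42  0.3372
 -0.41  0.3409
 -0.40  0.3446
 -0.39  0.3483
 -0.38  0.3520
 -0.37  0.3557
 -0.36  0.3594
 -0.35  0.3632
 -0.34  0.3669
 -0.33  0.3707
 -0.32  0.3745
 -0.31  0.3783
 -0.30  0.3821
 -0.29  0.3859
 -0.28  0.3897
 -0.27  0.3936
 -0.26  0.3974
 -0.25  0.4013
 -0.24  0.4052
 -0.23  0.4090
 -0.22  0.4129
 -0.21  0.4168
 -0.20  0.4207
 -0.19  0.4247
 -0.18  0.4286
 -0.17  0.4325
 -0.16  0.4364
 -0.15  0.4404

σ√T = 0.32·√2 = 0.4525
d₁ = [ln(250/225) + (0.043 + 0.32²/2)·2] / 0.4525 = [0.1054 + 0.1884] / 0.4525 = 0.6491 ≈ 0.65
d₂ = d₁ − σ√T = 0.6491 − 0.4525 = 0.1966 ≈ 0.20
exp(−rT) = exp(−0.043·2) = 0.9176
N(−d₂) = N(-0.20) = 0.4207;  N(−d₁) = N(-0.65) = 0.2578
P = 225·0.9176·0.4207 − 250·0.2578 = 86.8577 − 64.4500 = 22.4077

$22.41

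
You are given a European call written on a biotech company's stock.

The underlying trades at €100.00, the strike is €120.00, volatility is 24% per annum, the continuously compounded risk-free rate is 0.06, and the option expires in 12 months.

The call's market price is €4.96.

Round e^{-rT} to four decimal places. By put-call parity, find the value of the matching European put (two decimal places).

€17.98

e^(−rT) = e^(−0.06·1) = 0.9418
Put-call parity: C − P = S − K·e^(−rT) = 100 − 120·0.9418 = 100 − 113.0160 = -13.0160
P = C − (C − P) = 4.96 − (-13.0160) = 17.9760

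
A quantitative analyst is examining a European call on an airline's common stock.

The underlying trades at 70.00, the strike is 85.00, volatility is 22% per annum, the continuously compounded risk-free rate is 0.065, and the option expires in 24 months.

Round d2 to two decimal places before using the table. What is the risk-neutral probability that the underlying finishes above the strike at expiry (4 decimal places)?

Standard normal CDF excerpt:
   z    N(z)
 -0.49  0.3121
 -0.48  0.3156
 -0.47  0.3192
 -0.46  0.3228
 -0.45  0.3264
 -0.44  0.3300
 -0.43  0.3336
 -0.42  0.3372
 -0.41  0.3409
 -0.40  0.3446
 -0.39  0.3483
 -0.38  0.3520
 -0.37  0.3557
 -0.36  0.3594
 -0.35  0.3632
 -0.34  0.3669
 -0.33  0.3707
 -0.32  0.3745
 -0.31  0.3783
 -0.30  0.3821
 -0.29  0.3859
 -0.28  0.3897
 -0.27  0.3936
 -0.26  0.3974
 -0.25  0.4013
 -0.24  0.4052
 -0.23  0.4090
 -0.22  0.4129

T = 2;  σ√T = 0.3111
d₁ = [ln(70/85) + (0.065 + 0.22²/2)·2] / 0.3111 = [-0.1942 + 0.1784] / 0.3111 = -0.0506 which rounds to -0.05
d₂ = d₁ − σ√T = -0.0506 − 0.3111 = -0.3618 which rounds to -0.36
Pr(exercise) under Q = N(d₂) = 0.3594

0.3594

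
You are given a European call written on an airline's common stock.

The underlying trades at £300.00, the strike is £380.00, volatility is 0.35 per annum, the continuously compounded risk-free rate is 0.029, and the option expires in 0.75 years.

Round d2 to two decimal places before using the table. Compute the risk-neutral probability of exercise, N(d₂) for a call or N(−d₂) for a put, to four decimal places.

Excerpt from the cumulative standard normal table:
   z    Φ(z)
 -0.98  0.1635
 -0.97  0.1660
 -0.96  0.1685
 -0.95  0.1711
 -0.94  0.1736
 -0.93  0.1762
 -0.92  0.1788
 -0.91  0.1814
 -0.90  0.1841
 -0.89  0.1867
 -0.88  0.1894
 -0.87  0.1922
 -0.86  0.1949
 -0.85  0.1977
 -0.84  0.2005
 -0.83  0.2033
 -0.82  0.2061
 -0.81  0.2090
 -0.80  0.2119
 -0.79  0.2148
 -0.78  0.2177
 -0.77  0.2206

σ√T = 0.35·√0.75 = 0.3031
ln(S/K) + (r + σ²/2)T = ln(300/380) + (0.029 + 0.35²/2)·0.75 = -0.2364 + 0.0677 = -0.1687
d₁ = -0.1687 / 0.3031 = -0.5566 ⇒ -0.56
d₂ = d₁ − σ√T = -0.5566 − 0.3031 = -0.8597 ⇒ -0.86
Risk-neutral Pr[S_T > K] = N(d₂) = N(-0.86) = 0.1949

0.1949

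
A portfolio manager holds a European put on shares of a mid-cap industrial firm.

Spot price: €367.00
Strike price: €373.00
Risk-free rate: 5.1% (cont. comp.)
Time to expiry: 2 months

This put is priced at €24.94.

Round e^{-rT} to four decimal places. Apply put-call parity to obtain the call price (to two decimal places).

exp(−rT) = exp(−0.051·0.1667) = 0.9915
Put-call parity: C − P = S − K·e^(−rT) = 367 − 373·0.9915 = 367 − 369.8295 = -2.8295
C = P + (C − P) = 24.94 + (-2.8295) = 22.1105

€22.11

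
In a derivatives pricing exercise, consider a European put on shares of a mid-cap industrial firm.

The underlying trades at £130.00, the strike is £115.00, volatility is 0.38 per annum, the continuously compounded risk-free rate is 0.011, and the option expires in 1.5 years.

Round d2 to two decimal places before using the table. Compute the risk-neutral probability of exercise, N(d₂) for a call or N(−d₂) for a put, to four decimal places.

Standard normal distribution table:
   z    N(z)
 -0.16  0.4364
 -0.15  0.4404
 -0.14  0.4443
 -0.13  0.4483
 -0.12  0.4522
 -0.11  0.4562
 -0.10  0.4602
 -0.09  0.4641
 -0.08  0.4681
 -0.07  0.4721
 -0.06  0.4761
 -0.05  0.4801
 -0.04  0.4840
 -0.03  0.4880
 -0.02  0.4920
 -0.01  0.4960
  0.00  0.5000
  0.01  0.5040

σ√T = 0.38 × 1.2247 = 0.4654
d₁ = [ln(130/115) + (0.011 + 0.38²/2)·1.5] / 0.4654 = [0.1226 + 0.1248] / 0.4654 = 0.5316 ≈ 0.53
d₂ = d₁ − σ√T = 0.5316 − 0.4654 = 0.0662 ≈ 0.07
Pr(exercise) under Q = N(−d₂) = N(-0.07) = 0.4721

0.4721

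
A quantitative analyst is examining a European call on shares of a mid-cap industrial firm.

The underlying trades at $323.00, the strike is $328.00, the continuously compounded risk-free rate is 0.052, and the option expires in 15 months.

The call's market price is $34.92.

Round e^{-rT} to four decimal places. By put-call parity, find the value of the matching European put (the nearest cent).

exp(−rT) = exp(−0.052·1.25) = 0.9371
Put-call parity: C − P = S − K·e^(−rT) = 323 − 328·0.9371 = 323 − 307.3688 = 15.6312
P = C − (C − P) = 34.92 − (15.6312) = 19.2888

$19.29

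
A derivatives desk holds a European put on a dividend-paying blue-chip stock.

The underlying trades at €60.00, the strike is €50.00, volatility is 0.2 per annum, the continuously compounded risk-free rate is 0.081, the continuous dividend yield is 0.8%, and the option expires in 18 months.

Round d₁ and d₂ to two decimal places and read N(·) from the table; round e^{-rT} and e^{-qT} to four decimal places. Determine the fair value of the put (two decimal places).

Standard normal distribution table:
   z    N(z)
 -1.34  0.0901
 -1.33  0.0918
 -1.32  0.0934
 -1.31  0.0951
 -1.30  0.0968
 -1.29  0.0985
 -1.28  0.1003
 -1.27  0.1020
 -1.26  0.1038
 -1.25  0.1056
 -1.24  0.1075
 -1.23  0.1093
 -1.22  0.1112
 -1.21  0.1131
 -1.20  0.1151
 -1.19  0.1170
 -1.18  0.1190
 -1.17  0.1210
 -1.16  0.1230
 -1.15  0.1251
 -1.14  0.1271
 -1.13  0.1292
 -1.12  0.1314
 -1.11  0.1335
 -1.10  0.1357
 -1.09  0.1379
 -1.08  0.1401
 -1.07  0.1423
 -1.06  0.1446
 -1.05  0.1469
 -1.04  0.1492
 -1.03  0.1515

σ√T = 0.2·√1.5 = 0.2449
d₁ = [ln(60/50) + (0.081 − 0.008 + 0.2²/2)·1.5] / 0.2449 = [0.1823 + 0.1395] / 0.2449 = 1.3138 → 1.31
d₂ = d₁ − σ√T = 1.3138 − 0.2449 = 1.0689 → 1.07
e^(−qT) = e^(−0.008·1.5) = 0.9881;  e^(−rT) = e^(−0.081·1.5) = 0.8856
P = 50·0.8856·N(-1.07) − 60·0.9881·N(-1.31) = 50·0.8856·0.1423 − 60·0.9881·0.0951 = 6.3010 − 5.6381 = 0.6629

€0.66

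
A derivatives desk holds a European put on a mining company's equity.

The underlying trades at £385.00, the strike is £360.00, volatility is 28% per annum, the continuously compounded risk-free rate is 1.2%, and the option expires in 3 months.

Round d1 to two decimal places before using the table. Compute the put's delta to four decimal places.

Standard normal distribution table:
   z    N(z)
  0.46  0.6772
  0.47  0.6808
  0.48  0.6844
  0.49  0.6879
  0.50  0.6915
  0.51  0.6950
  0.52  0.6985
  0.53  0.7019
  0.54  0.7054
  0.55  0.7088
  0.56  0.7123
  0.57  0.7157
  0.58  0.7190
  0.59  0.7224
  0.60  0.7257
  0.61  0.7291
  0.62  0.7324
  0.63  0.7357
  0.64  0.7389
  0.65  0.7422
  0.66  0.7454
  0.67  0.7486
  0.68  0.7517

-0.2843

σ√T = 0.28·√0.25 = 0.1400
d₁ = [ln(385/360) + (0.012 + ½·0.28²)·0.25] / (σ√T) = (0.0671 + 0.0128) / 0.1400 = 0.5710 → 0.57
N(d₁) = N(0.57) = 0.7157
Δ_put = N(d₁) − 1 = 0.7157 − 1 = -0.2843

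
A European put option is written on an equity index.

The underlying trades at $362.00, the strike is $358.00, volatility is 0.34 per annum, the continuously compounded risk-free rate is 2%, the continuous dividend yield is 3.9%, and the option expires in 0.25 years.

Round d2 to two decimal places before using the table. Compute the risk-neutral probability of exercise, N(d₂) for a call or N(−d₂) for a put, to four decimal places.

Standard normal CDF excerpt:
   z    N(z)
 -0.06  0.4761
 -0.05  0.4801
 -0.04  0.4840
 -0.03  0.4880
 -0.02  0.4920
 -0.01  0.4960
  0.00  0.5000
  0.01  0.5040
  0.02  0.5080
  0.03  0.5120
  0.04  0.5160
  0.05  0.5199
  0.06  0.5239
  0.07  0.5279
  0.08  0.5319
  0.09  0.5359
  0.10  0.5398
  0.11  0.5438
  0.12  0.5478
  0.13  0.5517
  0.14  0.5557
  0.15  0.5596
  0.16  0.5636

0.5199

σ√T = 0.34·√0.25 = 0.1700
d₁ = [ln(362/358) + (0.02 − 0.039 + ½·0.34²)·0.25] / (σ√T) = (0.0111 + 0.0097) / 0.1700 = 0.1224 ≈ 0.12
d₂ = 0.1224 − 0.1700 = -0.0476 ≈ -0.05
Risk-neutral Pr[S_T < K] = N(−d₂) = N(0.05) = 0.5199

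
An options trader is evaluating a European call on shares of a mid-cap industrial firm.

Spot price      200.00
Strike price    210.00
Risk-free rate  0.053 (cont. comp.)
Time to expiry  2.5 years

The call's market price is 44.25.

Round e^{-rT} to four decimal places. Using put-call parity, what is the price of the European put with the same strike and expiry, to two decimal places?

28.19

exp(−rT) = exp(−0.053·2.5) = 0.8759
Put-call parity: C − P = S − K·e^(−rT) = 200 − 210·0.8759 = 200 − 183.9390 = 16.0610
P = C − (C − P) = 44.25 − (16.0610) = 28.1890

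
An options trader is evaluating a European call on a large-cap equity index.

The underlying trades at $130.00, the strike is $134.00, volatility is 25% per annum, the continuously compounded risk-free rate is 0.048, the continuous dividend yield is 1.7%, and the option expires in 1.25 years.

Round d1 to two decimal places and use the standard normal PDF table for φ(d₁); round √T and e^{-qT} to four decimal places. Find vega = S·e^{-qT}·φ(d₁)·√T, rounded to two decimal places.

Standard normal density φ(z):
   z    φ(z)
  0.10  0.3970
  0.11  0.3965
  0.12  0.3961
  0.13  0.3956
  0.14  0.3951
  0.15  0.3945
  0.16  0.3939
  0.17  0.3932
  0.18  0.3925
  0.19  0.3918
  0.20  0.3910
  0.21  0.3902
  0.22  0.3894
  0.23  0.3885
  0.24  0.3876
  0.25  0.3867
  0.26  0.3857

55.95

T = 1.25;  σ√T = 0.2795
ln(S/K) + (r − q + σ²/2)T = ln(130/134) + (0.048 − 0.017 + 0.25²/2)·1.25 = -0.0303 + 0.0778 = 0.0475
d₁ = 0.0475 / 0.2795 = 0.1700 ⇒ 0.17
√T = √1.25 = 1.1180
φ(d₁) = φ(0.17) = 0.3932
exp(−qT) = exp(−0.017·1.25) = 0.9790
vega = S·exp(−qT)·φ(d₁)·√T = 130·0.9790·0.3932·1.1180 = 55.9476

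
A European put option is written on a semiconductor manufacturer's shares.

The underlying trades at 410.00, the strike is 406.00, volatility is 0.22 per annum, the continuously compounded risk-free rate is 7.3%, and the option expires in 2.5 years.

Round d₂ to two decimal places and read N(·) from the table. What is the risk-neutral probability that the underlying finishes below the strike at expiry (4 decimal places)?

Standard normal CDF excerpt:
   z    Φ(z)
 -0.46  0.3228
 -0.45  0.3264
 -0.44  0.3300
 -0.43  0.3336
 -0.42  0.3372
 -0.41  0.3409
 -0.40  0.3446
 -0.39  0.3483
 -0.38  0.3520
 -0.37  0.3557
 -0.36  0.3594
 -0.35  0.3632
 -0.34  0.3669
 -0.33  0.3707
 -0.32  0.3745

σ√T = 0.22 × 1.5811 = 0.3479
d₁ = [ln(410/406) + (0.073 + ½·0.22²)·2.5] / (σ√T) = (0.0098 + 0.2430) / 0.3479 = 0.7268 which rounds to 0.73
d₂ = 0.7268 − 0.3479 = 0.3789 which rounds to 0.38
Pr(exercise) under Q = N(−d₂) = N(-0.38) = 0.3520

0.3520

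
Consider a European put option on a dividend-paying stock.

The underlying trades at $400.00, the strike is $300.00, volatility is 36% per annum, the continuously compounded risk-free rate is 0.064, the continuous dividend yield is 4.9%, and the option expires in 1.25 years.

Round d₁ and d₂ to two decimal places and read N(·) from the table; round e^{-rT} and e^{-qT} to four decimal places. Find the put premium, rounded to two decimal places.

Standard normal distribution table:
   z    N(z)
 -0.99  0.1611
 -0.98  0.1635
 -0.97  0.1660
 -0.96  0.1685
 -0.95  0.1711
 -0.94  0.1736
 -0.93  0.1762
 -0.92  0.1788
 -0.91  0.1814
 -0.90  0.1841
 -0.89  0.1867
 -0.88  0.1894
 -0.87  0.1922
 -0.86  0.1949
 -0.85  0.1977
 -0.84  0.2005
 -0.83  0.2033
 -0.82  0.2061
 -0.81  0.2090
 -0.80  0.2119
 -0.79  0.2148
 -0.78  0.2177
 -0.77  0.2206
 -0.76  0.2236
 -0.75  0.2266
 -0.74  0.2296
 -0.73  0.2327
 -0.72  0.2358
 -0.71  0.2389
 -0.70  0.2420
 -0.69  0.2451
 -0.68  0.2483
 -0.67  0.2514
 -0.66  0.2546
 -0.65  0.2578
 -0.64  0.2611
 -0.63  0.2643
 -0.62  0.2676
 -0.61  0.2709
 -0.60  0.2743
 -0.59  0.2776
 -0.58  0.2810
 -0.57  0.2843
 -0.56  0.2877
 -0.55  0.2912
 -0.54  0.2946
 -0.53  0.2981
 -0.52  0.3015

$16.28

σ√T = 0.36 × 1.1180 = 0.4025
d₁ = [ln(400/300) + (0.064 − 0.049 + 0.36²/2)·1.25] / 0.4025 = [0.2877 + 0.0997] / 0.4025 = 0.9626 ≈ 0.96
d₂ = d₁ − σ√T = 0.9626 − 0.4025 = 0.5601 ≈ 0.56
exp(−qT) = exp(−0.049·1.25) = 0.9406;  exp(−rT) = exp(−0.064·1.25) = 0.9231
P = 300·0.9231·N(-0.56) − 400·0.9406·N(-0.96) = 300·0.9231·0.2877 − 400·0.9406·0.1685 = 79.6728 − 63.3964 = 16.2763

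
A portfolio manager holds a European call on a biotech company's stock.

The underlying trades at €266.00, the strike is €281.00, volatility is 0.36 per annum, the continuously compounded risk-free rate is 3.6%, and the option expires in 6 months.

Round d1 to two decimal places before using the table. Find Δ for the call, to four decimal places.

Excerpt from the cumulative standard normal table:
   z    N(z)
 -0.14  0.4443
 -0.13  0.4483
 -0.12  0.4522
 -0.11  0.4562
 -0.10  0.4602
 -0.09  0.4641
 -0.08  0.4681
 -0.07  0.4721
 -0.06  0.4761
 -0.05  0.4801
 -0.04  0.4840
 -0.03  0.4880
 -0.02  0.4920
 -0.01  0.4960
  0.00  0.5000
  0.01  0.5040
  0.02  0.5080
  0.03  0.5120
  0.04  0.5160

σ√T = 0.36·√0.5 = 0.2546
d₁ = [ln(266/281) + (0.036 + 0.36²/2)·0.5] / 0.2546 = [-0.0549 + 0.0504] / 0.2546 = -0.0175 ⇒ -0.02
N(d₁) = N(-0.02) = 0.4920
Δ_call = N(d₁) = 0.4920

0.4920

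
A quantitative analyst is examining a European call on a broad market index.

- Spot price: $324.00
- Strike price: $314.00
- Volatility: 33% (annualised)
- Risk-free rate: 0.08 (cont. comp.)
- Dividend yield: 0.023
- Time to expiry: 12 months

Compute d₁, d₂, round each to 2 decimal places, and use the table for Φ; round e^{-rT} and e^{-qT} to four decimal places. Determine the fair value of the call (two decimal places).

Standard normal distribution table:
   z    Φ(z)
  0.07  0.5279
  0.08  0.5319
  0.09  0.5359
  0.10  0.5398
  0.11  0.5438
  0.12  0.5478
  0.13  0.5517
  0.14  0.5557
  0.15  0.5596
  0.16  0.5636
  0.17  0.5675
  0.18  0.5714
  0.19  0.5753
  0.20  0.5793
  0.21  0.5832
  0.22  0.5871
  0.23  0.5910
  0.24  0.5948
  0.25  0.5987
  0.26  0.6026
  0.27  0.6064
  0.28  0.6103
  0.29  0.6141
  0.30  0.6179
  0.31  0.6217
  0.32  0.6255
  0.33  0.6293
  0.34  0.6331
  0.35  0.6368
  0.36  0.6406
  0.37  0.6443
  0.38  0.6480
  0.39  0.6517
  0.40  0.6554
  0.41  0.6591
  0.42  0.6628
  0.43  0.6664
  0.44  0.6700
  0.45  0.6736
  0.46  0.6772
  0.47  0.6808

$54.55

σ√T = 0.33·√1 = 0.3300
d₁ = [ln(324/314) + (0.08 − 0.023 + 0.33²/2)·1] / 0.3300 = [0.0314 + 0.1115] / 0.3300 = 0.4327 ⇒ 0.43
d₂ = d₁ − σ√T = 0.4327 − 0.3300 = 0.1027 ⇒ 0.10
exp(−qT) = exp(−0.023·1) = 0.9773;  exp(−rT) = exp(−0.08·1) = 0.9231
N(d₁) = N(0.43) = 0.6664;  N(d₂) = N(0.10) = 0.5398
C = 324·0.9773·0.6664 − 314·0.9231·0.5398 = 211.0124 − 156.4629 = 54.5495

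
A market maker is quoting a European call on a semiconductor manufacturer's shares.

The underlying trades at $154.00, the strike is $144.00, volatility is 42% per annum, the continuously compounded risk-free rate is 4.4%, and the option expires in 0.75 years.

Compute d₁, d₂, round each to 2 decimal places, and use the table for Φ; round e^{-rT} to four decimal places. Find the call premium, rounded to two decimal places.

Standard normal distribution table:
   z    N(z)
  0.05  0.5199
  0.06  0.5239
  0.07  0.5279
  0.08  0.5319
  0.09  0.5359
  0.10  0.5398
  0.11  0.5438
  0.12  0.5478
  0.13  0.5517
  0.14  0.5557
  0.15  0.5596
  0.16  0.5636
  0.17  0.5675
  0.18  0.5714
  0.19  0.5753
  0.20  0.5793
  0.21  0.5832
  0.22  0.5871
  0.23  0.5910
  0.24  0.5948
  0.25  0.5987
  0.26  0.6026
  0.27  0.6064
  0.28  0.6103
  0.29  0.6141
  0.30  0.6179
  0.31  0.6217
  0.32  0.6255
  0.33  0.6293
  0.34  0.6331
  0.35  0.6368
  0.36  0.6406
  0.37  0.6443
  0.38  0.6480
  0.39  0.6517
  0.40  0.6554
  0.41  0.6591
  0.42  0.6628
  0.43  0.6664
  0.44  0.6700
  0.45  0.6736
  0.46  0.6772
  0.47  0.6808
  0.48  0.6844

$29.63

T = 0.75;  σ√T = 0.3637
d₁ = [ln(154/144) + (0.044 + 0.42²/2)·0.75] / 0.3637 = [0.0671 + 0.0991] / 0.3637 = 0.4572 → 0.46
d₂ = d₁ − σ√T = 0.4572 − 0.3637 = 0.0934 → 0.09
e^(−rT) = e^(−0.044·0.75) = 0.9675
N(d₁) = N(0.46) = 0.6772;  N(d₂) = N(0.09) = 0.5359
C = 154·0.6772 − 144·0.9675·0.5359 = 104.2888 − 74.6616 = 29.6272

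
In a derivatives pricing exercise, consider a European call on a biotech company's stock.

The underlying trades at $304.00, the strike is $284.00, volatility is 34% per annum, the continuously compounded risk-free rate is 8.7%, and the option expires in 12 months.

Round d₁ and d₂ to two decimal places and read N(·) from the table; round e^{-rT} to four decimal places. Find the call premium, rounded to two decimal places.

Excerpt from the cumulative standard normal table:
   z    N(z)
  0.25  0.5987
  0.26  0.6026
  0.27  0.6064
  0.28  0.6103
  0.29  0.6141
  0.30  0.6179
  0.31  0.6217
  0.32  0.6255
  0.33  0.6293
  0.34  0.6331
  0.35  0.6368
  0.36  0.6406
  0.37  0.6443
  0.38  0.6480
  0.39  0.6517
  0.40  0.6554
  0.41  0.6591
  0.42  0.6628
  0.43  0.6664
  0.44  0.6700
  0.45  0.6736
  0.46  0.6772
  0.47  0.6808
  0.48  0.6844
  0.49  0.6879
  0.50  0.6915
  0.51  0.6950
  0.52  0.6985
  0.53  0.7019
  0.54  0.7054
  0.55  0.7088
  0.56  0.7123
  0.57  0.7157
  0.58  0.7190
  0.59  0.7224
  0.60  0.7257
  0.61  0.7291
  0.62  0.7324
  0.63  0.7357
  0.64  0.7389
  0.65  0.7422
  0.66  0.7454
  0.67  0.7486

$63.78

σ√T = 0.34·√1 = 0.3400
d₁ = [ln(304/284) + (0.087 + 0.34²/2)·1] / 0.3400 = [0.0681 + 0.1448] / 0.3400 = 0.6260 which rounds to 0.63
d₂ = d₁ − σ√T = 0.6260 − 0.3400 = 0.2860 which rounds to 0.29
e^(−rT) = e^(−0.087·1) = 0.9167
N(d₁) = N(0.63) = 0.7357;  N(d₂) = N(0.29) = 0.6141
C = 304·0.7357 − 284·0.9167·0.6141 = 223.6528 − 159.8765 = 63.7763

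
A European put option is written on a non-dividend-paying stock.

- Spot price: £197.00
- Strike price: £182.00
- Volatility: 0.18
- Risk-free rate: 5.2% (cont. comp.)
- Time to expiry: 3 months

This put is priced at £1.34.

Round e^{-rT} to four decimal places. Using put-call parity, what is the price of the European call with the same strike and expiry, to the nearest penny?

exp(−rT) = exp(−0.052·0.25) = 0.9871
Put-call parity: C − P = S − K·e^(−rT) = 197 − 182·0.9871 = 197 − 179.6522 = 17.3478
C = P + (C − P) = 1.34 + (17.3478) = 18.6878

£18.69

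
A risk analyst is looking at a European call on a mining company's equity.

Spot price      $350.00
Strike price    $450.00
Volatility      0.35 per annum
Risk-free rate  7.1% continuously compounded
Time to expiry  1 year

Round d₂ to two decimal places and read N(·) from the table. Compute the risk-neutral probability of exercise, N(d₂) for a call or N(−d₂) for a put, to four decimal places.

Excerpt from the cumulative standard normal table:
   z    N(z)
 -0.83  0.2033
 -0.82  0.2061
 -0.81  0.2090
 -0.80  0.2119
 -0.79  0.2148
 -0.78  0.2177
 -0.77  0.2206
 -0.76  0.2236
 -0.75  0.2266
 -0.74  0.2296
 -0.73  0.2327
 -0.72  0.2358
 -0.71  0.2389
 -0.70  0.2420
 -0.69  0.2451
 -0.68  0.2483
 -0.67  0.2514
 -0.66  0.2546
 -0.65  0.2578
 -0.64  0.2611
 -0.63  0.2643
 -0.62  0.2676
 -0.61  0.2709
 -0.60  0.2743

0.2451

T = 1;  σ√T = 0.3500
d₁ = [ln(350/450) + (0.071 + 0.35²/2)·1] / 0.3500 = [-0.2513 + 0.1322] / 0.3500 = -0.3402 which rounds to -0.34
d₂ = d₁ − σ√T = -0.3402 − 0.3500 = -0.6902 which rounds to -0.69
Risk-neutral Pr[S_T > K] = N(d₂) = N(-0.69) = 0.2451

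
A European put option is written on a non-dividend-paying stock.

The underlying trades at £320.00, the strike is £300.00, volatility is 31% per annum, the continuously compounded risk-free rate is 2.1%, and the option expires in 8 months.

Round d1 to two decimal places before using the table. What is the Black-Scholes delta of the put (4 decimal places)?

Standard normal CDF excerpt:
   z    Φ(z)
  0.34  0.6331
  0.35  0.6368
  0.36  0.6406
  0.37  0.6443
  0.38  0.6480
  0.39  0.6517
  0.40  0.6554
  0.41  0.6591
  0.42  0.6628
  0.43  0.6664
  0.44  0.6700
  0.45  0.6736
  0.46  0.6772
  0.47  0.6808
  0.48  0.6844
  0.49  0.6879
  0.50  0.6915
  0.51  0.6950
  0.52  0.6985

T = 0.6667;  σ√T = 0.2531
d₁ = [ln(320/300) + (0.021 + ½·0.31²)·0.6667] / (σ√T) = (0.0645 + 0.0460) / 0.2531 = 0.4368 ⇒ 0.44
N(d₁) = N(0.44) = 0.6700
Δ_put = N(d₁) − 1 = 0.6700 − 1 = -0.3300

-0.3300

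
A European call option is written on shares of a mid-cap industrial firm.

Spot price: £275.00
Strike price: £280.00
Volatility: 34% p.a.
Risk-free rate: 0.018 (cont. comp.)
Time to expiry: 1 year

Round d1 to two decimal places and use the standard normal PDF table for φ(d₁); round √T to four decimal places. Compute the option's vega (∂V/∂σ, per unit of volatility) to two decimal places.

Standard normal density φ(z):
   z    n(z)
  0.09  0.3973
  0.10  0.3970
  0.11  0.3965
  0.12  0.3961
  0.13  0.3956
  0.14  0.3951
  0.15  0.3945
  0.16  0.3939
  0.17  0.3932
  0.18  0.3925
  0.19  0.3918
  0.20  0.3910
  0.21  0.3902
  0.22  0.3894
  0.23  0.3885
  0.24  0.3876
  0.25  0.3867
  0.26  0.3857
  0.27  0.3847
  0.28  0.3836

108.13

T = 1;  σ√T = 0.3400
d₁ = [ln(275/280) + (0.018 + 0.34²/2)·1] / 0.3400 = [-0.0180 + 0.0758] / 0.3400 = 0.1699 ≈ 0.17
√T = √1 = 1.0000
φ(d₁) = φ(0.17) = 0.3932
vega = S·φ(d₁)·√T = 275·0.3932·1.0000 = 108.1300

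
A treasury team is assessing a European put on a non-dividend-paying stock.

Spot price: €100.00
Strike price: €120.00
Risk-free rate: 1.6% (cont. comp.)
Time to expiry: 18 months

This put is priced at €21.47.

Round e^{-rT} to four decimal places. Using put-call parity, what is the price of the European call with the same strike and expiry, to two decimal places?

€4.31

e^(−rT) = e^(−0.016·1.5) = 0.9763
Put-call parity: C − P = S − K·e^(−rT) = 100 − 120·0.9763 = 100 − 117.1560 = -17.1560
C = P + (C − P) = 21.47 + (-17.1560) = 4.3140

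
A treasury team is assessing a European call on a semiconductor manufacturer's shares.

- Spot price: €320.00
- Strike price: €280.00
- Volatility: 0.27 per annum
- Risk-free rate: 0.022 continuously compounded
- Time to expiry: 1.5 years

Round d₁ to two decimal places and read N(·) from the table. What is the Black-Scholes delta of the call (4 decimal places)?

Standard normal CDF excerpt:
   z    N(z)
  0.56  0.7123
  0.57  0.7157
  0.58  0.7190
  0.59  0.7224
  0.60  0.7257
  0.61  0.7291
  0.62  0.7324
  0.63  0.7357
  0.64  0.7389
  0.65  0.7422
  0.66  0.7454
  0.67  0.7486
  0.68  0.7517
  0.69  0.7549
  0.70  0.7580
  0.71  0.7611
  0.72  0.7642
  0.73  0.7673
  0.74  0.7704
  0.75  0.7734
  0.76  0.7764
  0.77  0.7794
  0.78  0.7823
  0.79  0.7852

0.7486

σ√T = 0.27 × 1.2247 = 0.3307
d₁ = [ln(320/280) + (0.022 + ½·0.27²)·1.5] / (σ√T) = (0.1335 + 0.0877) / 0.3307 = 0.6689 → 0.67
N(d₁) = N(0.67) = 0.7486
Δ_call = N(d₁) = 0.7486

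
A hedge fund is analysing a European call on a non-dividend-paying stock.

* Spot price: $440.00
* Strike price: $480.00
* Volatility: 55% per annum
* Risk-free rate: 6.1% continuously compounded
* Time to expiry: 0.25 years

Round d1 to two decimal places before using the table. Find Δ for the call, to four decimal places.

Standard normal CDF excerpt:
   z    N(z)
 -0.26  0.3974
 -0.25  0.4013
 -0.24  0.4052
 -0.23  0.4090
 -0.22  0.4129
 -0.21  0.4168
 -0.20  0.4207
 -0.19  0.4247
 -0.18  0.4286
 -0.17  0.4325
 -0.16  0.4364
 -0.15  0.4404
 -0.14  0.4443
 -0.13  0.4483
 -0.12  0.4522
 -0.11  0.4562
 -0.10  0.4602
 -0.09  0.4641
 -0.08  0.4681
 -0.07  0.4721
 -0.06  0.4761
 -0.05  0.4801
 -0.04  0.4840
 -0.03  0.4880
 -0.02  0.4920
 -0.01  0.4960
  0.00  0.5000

T = 0.25;  σ√T = 0.2750
d₁ = [ln(440/480) + (0.061 + 0.55²/2)·0.25] / 0.2750 = [-0.0870 + 0.0531] / 0.2750 = -0.1235 ≈ -0.12
N(d₁) = N(-0.12) = 0.4522
Δ_call = N(d₁) = 0.4522

0.4522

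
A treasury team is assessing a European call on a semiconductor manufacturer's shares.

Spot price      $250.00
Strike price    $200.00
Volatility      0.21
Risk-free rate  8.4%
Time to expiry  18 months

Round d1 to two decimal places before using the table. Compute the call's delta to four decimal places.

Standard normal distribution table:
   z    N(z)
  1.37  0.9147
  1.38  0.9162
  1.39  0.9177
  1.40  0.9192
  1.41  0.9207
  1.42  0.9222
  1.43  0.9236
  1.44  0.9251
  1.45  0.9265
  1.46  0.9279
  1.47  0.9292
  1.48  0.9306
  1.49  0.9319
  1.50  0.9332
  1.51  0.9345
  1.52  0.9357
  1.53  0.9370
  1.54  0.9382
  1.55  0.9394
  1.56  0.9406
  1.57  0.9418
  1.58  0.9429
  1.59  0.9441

0.9319

T = 1.5;  σ√T = 0.2572
d₁ = [ln(250/200) + (0.084 + 0.21²/2)·1.5] / 0.2572 = [0.2231 + 0.1591] / 0.2572 = 1.4861 ≈ 1.49
N(d₁) = N(1.49) = 0.9319
Δ_call = N(d₁) = 0.9319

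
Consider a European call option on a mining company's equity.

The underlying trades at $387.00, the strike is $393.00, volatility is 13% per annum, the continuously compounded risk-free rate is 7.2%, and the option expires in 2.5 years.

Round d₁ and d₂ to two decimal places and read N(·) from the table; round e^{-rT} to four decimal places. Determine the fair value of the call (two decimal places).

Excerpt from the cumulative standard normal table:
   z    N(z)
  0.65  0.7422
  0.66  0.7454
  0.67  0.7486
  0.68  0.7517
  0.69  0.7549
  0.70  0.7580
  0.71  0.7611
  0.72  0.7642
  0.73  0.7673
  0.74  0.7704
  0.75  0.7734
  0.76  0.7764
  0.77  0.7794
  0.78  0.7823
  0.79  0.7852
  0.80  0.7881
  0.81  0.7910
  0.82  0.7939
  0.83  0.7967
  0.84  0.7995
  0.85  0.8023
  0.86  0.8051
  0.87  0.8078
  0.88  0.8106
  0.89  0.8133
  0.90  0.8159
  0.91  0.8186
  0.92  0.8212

$66.92

σ√T = 0.13 × 1.5811 = 0.2055
ln(S/K) + (r + σ²/2)T = ln(387/393) + (0.072 + 0.13²/2)·2.5 = -0.0154 + 0.2011 = 0.1857
d₁ = 0.1857 / 0.2055 = 0.9036 which rounds to 0.90
d₂ = d₁ − σ√T = 0.9036 − 0.2055 = 0.6981 which rounds to 0.70
e^(−rT) = e^(−0.072·2.5) = 0.8353
N(d₁) = N(0.90) = 0.8159;  N(d₂) = N(0.70) = 0.7580
C = 387·0.8159 − 393·0.8353·0.7580 = 315.7533 − 248.8309 = 66.9224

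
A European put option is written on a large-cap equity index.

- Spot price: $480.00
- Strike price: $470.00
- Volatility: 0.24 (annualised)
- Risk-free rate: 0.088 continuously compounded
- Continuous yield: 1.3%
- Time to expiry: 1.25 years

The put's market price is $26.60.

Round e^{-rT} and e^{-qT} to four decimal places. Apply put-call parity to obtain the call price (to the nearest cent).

e^(−qT) = e^(−0.013·1.25) = 0.9839;  e^(−rT) = e^(−0.088·1.25) = 0.8958
Put-call parity: C − P = S·e^(−qT) − K·e^(−rT) = 480·0.9839 − 470·0.8958 = 472.2720 − 421.0260 = 51.2460
C = P + (C − P) = 26.60 + (51.2460) = 77.8460

$77.85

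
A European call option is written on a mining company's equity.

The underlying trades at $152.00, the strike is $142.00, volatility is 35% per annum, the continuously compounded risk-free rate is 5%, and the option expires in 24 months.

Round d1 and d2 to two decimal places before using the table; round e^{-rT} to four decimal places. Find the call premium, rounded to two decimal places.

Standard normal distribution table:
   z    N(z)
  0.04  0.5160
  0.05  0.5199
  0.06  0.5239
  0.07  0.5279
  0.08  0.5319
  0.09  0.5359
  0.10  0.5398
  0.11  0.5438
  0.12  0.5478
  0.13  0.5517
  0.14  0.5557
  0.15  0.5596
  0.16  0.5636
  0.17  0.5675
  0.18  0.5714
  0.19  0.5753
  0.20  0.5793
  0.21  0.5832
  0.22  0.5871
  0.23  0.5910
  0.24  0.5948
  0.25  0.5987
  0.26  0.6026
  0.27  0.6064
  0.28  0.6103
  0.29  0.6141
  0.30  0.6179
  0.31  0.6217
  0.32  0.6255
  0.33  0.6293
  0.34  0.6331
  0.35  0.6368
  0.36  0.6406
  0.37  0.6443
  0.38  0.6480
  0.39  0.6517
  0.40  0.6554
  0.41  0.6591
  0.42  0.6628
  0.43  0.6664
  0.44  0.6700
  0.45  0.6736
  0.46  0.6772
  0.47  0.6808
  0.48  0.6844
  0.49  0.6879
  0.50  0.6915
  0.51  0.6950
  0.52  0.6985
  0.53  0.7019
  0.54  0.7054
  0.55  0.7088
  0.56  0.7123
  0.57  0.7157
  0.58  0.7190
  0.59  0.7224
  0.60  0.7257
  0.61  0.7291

$40.95

σ√T = 0.35·√2 = 0.4950
d₁ = [ln(152/142) + (0.05 + 0.35²/2)·2] / 0.4950 = [0.0681 + 0.2225] / 0.4950 = 0.5870 → 0.59
d₂ = d₁ − σ√T = 0.5870 − 0.4950 = 0.0920 → 0.09
e^(−rT) = e^(−0.05·2) = 0.9048
N(d₁) = N(0.59) = 0.7224;  N(d₂) = N(0.09) = 0.5359
C = 152·0.7224 − 142·0.9048·0.5359 = 109.8048 − 68.8533 = 40.9515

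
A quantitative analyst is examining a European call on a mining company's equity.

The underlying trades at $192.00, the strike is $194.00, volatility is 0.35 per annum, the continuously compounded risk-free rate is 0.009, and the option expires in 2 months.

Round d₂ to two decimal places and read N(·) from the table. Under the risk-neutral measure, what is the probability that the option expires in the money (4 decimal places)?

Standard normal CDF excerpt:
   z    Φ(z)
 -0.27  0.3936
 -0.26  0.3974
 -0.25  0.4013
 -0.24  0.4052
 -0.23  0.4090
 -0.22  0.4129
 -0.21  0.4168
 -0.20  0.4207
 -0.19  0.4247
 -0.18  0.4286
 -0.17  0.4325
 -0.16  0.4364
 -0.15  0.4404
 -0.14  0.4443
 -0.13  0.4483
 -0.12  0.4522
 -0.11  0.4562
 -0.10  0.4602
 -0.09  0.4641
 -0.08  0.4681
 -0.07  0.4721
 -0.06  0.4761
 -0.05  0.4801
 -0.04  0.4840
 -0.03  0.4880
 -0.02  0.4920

σ√T = 0.35 × 0.4082 = 0.1429
d₁ = [ln(192/194) + (0.009 + ½·0.35²)·0.1667] / (σ√T) = (-0.0104 + 0.0117) / 0.1429 = 0.0094 which rounds to 0.01
d₂ = 0.0094 − 0.1429 = -0.1335 which rounds to -0.13
Risk-neutral Pr[S_T > K] = N(d₂) = N(-0.13) = 0.4483

0.4483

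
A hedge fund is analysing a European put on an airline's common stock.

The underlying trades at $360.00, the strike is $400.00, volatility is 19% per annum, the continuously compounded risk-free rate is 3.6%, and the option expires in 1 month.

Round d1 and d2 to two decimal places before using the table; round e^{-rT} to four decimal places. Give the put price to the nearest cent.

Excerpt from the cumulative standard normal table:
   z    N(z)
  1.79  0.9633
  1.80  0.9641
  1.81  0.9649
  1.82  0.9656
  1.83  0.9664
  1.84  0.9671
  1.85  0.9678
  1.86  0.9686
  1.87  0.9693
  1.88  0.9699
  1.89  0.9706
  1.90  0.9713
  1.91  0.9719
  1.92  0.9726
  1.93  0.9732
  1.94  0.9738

$38.92

σ√T = 0.19 × 0.2887 = 0.0548
ln(S/K) + (r + σ²/2)T = ln(360/400) + (0.036 + 0.19²/2)·0.08333 = -0.1054 + 0.0045 = -0.1009
d₁ = -0.1009 / 0.0548 = -1.8388 ⇒ -1.84
d₂ = d₁ − σ√T = -1.8388 − 0.0548 = -1.8937 ⇒ -1.89
exp(−rT) = exp(−0.036·0.08333) = 0.9970
N(−d₂) = N(1.89) = 0.9706;  N(−d₁) = N(1.84) = 0.9671
P = 400·0.9970·0.9706 − 360·0.9671 = 387.0753 − 348.1560 = 38.9193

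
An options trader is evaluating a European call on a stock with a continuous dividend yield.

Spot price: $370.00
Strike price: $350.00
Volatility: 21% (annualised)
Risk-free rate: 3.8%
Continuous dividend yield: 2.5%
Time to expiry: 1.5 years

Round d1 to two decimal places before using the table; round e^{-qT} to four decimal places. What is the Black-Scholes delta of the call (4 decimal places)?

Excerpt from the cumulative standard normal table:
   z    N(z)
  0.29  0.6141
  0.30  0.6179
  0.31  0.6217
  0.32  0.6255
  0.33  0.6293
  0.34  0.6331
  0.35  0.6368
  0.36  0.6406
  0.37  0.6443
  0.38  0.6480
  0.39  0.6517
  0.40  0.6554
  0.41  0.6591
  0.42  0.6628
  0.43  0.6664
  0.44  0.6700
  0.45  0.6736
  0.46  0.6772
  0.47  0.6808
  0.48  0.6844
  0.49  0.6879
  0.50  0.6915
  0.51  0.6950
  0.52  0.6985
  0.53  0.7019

σ√T = 0.21 × 1.2247 = 0.2572
ln(S/K) + (r − q + σ²/2)T = ln(370/350) + (0.038 − 0.025 + 0.21²/2)·1.5 = 0.0556 + 0.0526 = 0.1081
d₁ = 0.1081 / 0.2572 = 0.4205 ≈ 0.42
N(d₁) = N(0.42) = 0.6628
Δ_call = exp(−qT)·N(d₁) = 0.9632·0.6628 = 0.6384

0.6384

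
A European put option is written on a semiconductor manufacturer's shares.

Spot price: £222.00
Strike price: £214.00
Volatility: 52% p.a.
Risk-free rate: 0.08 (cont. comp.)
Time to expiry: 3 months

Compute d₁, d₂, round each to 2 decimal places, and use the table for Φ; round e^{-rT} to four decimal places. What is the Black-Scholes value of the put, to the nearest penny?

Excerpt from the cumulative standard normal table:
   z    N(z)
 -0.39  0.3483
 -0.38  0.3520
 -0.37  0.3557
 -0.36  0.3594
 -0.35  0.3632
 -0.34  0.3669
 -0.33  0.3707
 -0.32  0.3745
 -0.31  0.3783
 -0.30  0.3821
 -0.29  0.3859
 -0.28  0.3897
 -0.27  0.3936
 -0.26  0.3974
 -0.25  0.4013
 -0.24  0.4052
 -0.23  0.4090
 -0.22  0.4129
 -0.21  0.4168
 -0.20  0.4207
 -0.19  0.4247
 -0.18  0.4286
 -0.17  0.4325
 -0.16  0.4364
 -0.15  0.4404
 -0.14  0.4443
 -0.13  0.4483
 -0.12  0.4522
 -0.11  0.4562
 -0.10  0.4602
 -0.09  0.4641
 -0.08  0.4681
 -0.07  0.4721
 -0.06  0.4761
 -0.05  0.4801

£16.72

T = 0.25;  σ√T = 0.2600
d₁ = [ln(222/214) + (0.08 + ½·0.52²)·0.25] / (σ√T) = (0.0367 + 0.0538) / 0.2600 = 0.3481 → 0.35
d₂ = 0.3481 − 0.2600 = 0.0881 → 0.09
exp(−rT) = exp(−0.08·0.25) = 0.9802
N(−d₂) = N(-0.09) = 0.4641;  N(−d₁) = N(-0.35) = 0.3632
P = 214·0.9802·0.4641 − 222·0.3632 = 97.3509 − 80.6304 = 16.7205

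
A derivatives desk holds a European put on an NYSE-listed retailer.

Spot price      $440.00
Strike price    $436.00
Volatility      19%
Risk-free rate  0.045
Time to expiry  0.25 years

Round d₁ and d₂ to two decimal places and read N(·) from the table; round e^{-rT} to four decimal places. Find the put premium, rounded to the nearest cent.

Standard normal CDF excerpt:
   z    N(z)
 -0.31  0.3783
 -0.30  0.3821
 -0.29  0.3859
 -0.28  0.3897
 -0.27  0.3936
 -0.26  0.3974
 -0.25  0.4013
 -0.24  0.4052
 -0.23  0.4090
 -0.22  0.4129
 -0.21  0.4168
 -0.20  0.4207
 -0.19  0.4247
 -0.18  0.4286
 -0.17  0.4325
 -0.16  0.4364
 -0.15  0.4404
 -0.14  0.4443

σ√T = 0.19·√0.25 = 0.0950
d₁ = [ln(440/436) + (0.045 + 0.19²/2)·0.25] / 0.0950 = [0.0091 + 0.0158] / 0.0950 = 0.2621 ≈ 0.26
d₂ = d₁ − σ√T = 0.2621 − 0.0950 = 0.1671 ≈ 0.17
e^(−rT) = e^(−0.045·0.25) = 0.9888
N(−d₂) = N(-0.17) = 0.4325;  N(−d₁) = N(-0.26) = 0.3974
P = 436·0.9888·0.4325 − 440·0.3974 = 186.4580 − 174.8560 = 11.6020

$11.60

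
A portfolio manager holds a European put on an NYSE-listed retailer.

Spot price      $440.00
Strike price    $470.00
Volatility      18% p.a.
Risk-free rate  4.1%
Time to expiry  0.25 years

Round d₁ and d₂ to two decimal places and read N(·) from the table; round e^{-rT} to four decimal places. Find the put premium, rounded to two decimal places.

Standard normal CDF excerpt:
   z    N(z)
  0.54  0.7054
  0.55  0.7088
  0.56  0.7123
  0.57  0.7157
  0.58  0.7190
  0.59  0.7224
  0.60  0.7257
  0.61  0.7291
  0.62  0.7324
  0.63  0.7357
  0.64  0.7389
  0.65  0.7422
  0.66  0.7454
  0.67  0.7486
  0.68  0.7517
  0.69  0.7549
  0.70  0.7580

T = 0.25;  σ√T = 0.0900
d₁ = [ln(440/470) + (0.041 + 0.18²/2)·0.25] / 0.0900 = [-0.0660 + 0.0143] / 0.0900 = -0.5740 → -0.57
d₂ = d₁ − σ√T = -0.5740 − 0.0900 = -0.6640 → -0.66
exp(−rT) = exp(−0.041·0.25) = 0.9898
P = 470·0.9898·N(0.66) − 440·N(0.57) = 470·0.9898·0.7454 − 440·0.7157 = 346.7646 − 314.9080 = 31.8566

$31.86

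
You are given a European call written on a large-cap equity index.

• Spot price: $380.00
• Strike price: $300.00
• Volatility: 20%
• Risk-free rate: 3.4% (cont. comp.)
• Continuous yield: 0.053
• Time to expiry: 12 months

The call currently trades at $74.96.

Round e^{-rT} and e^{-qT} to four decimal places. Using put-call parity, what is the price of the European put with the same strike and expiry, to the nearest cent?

$4.55

e^(−qT) = e^(−0.053·1) = 0.9484;  e^(−rT) = e^(−0.034·1) = 0.9666
Put-call parity: C − P = S·e^(−qT) − K·e^(−rT) = 380·0.9484 − 300·0.9666 = 360.3920 − 289.9800 = 70.4120
P = C − (C − P) = 74.96 − (70.4120) = 4.5480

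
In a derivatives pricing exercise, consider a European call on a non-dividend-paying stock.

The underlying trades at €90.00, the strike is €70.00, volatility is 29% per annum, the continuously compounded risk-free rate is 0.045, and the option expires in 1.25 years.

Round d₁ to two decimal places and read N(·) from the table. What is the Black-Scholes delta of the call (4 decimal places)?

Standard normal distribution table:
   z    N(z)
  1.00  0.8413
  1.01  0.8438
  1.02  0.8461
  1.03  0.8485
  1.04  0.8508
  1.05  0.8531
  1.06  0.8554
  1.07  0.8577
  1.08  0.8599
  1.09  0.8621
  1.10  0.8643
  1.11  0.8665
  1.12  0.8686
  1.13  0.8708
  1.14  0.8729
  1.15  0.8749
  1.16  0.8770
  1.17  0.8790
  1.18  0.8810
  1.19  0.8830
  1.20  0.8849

σ√T = 0.29 × 1.1180 = 0.3242
d₁ = [ln(90/70) + (0.045 + ½·0.29²)·1.25] / (σ√T) = (0.2513 + 0.1088) / 0.3242 = 1.1107 → 1.11
N(d₁) = N(1.11) = 0.8665
Δ_call = N(d₁) = 0.8665

0.8665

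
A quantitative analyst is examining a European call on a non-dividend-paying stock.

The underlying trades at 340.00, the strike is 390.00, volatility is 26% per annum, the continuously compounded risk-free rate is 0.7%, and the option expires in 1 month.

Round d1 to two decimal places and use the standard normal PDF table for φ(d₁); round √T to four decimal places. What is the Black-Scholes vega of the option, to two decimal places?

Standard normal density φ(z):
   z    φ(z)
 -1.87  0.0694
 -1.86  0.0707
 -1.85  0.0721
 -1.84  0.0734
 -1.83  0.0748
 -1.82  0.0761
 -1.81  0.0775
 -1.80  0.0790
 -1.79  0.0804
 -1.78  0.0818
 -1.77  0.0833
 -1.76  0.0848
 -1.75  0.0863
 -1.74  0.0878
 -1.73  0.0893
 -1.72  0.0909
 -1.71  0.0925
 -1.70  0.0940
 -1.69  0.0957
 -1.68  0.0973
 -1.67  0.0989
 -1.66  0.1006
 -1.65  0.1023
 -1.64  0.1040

8.03

σ√T = 0.26 × 0.2887 = 0.0751
d₁ = [ln(340/390) + (0.007 + 0.26²/2)·0.08333] / 0.0751 = [-0.1372 + 0.0034] / 0.0751 = -1.7827 ⇒ -1.78
√T = √0.08333 = 0.2887
φ(d₁) = φ(-1.78) = 0.0818
vega = S·φ(d₁)·√T = 340·0.0818·0.2887 = 8.0293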